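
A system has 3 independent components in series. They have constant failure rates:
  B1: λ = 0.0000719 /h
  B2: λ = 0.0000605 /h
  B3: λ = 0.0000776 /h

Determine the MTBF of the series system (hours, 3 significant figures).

Series of exponential components: λ_sys = Σ λ_i
λ_sys = 0.0000719 + 0.0000605 + 0.0000776 = 2.1000e-04 /h
MTBF = 1 / λ_sys = 4760 h

4760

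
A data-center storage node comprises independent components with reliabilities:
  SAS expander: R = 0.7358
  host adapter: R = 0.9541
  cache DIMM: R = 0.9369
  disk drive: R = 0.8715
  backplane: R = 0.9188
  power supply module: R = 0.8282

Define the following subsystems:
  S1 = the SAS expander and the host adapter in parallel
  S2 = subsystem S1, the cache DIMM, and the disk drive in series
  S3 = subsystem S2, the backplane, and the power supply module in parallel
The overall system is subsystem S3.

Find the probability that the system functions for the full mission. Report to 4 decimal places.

0.9973

Parallel (SAS expander and host adapter): 1 − (1 − 0.735800)(1 − 0.954100) = 0.987873
Series ([0.987873], cache DIMM, and disk drive): 0.987873 × 0.936900 × 0.871500 = 0.806607
Parallel ([0.806607], backplane, and power supply module): 1 − (1 − 0.806607)(1 − 0.918800)(1 − 0.828200) = 0.9973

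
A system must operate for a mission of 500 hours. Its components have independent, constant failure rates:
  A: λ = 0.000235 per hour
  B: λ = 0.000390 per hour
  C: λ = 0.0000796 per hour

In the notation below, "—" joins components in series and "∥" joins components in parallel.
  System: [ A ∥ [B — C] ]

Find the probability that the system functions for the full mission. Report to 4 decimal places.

0.9768

R(A) = exp(−0.000235 × 500) = 0.889141
R(B) = exp(−0.000390 × 500) = 0.822835
R(C) = exp(−0.0000796 × 500) = 0.960982
Series (B and C): 0.822835 × 0.960982 = 0.790730
Parallel (A and [0.790730]): 1 − (1 − 0.889141)(1 − 0.790730) = 0.9768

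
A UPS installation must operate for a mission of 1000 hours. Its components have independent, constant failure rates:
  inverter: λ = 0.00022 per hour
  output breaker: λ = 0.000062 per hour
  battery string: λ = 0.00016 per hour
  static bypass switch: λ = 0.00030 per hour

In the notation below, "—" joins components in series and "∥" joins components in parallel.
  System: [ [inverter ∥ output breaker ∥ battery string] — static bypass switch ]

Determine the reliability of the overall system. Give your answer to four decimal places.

R(inverter) = exp(−0.00022 × 1000) = 0.802519
R(output breaker) = exp(−0.000062 × 1000) = 0.939883
R(battery string) = exp(−0.00016 × 1000) = 0.852144
R(static bypass switch) = exp(−0.00030 × 1000) = 0.740818
Parallel (inverter, output breaker, and battery string): 1 − (1 − 0.802519)(1 − 0.939883)(1 − 0.852144) = 0.998245
Series ([0.998245] and static bypass switch): 0.998245 × 0.740818 = 0.7395

0.7395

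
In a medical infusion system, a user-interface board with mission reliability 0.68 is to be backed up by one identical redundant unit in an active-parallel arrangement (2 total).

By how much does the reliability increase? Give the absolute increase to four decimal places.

R_before = 0.68
R_after = 1 − (1 − 0.68)^2 = 0.8976
ΔR = 0.8976 − 0.68 = 0.2176

0.2176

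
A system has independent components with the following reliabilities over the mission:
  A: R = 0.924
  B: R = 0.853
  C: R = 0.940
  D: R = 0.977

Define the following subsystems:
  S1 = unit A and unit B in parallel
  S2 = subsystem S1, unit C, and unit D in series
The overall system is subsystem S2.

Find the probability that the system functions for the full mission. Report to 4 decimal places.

0.9081

Parallel (A and B): 1 − (1 − 0.924000)(1 − 0.853000) = 0.988828
Series ([0.988828], C, and D): 0.988828 × 0.940000 × 0.977000 = 0.9081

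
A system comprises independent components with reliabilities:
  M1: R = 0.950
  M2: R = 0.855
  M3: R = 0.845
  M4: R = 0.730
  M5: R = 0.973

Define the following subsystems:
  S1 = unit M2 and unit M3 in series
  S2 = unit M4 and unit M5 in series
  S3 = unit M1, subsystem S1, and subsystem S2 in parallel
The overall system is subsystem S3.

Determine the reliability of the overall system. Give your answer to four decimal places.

Series (M2 and M3): 0.855000 × 0.845000 = 0.722475
Series (M4 and M5): 0.730000 × 0.973000 = 0.710290
Parallel (M1, [0.722475], and [0.710290]): 1 − (1 − 0.950000)(1 − 0.722475)(1 − 0.710290) = 0.9960

0.9960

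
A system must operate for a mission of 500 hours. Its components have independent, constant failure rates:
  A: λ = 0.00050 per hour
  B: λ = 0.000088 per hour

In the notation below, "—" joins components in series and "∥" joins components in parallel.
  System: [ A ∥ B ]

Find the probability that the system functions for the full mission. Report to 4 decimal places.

0.9905

R(A) = exp(−0.00050 × 500) = 0.778801
R(B) = exp(−0.000088 × 500) = 0.956954
Parallel (A and B): 1 − (1 − 0.778801)(1 − 0.956954) = 0.9905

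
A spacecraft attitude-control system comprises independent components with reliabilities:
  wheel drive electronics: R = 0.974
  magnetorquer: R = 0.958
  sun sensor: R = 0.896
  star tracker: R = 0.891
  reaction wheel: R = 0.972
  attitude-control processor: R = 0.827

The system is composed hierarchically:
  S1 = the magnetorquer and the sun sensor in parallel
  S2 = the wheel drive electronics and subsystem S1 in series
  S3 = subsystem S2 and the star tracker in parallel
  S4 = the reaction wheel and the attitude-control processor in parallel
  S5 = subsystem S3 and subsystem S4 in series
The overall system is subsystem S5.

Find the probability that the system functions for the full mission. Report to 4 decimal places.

0.9919

Parallel (magnetorquer and sun sensor): 1 − (1 − 0.958000)(1 − 0.896000) = 0.995632
Series (wheel drive electronics and [0.995632]): 0.974000 × 0.995632 = 0.969746
Parallel ([0.969746] and star tracker): 1 − (1 − 0.969746)(1 − 0.891000) = 0.996702
Parallel (reaction wheel and attitude-control processor): 1 − (1 − 0.972000)(1 − 0.827000) = 0.995156
Series ([0.996702] and [0.995156]): 0.996702 × 0.995156 = 0.9919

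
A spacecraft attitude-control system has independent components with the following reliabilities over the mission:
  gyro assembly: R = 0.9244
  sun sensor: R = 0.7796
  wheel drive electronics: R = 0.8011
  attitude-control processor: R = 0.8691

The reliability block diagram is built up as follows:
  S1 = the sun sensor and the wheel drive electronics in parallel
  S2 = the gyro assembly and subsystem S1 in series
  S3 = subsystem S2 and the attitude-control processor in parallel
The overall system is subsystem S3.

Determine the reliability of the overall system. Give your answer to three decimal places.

Parallel (sun sensor and wheel drive electronics): 1 − (1 − 0.77960)(1 − 0.80110) = 0.95616
Series (gyro assembly and [0.95616]): 0.92440 × 0.95616 = 0.88387
Parallel ([0.88387] and attitude-control processor): 1 − (1 − 0.88387)(1 − 0.86910) = 0.985

0.985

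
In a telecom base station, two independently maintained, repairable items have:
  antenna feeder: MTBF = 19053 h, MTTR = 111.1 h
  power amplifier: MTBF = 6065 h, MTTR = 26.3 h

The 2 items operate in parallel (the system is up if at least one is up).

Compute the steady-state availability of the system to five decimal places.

0.99997

A(antenna feeder) = MTBF/(MTBF+MTTR) = 19053/(19053+111.1) = 0.994203
A(power amplifier) = MTBF/(MTBF+MTTR) = 6065/(6065+26.3) = 0.995682
Parallel availability: 1 − (1 − 0.994203)(1 − 0.995682) = 0.99997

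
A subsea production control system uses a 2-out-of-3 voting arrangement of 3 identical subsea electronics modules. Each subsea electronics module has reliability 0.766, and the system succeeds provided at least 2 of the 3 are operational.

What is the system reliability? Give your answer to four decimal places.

0.8614

R = Σ_{i=2}^{3} C(3,i) p^i (1−p)^{3−i} with p = 0.766
C(3,2)·0.766^2·0.234^1 = 0.411903
C(3,3)·0.766^3·0.234^0 = 0.449455
Sum = 0.8614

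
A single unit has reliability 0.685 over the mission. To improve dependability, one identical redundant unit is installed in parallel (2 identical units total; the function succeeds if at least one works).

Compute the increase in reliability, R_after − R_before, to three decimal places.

R_before = 0.685
R_after = 1 − (1 − 0.685)^2 = 0.901
ΔR = 0.901 − 0.685 = 0.216

0.216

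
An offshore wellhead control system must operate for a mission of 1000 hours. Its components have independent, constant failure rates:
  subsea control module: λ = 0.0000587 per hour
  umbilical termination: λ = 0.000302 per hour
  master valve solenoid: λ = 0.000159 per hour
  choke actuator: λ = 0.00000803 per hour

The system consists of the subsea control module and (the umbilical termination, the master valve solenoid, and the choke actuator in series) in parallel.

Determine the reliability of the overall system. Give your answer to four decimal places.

0.9787

R(subsea control module) = exp(−0.0000587 × 1000) = 0.942990
R(umbilical termination) = exp(−0.000302 × 1000) = 0.739338
R(master valve solenoid) = exp(−0.000159 × 1000) = 0.852996
R(choke actuator) = exp(−0.00000803 × 1000) = 0.992002
Series (umbilical termination, master valve solenoid, and choke actuator): 0.739338 × 0.852996 × 0.992002 = 0.625608
Parallel (subsea control module and [0.625608]): 1 − (1 − 0.942990)(1 − 0.625608) = 0.9787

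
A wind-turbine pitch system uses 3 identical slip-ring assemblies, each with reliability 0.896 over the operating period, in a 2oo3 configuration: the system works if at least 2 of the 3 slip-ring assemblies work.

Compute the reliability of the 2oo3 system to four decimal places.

0.9698

R = Σ_{i=2}^{3} C(3,i) p^i (1−p)^{3−i} with p = 0.896
C(3,2)·0.896^2·0.104^1 = 0.250479
C(3,3)·0.896^3·0.104^0 = 0.719323
Sum = 0.9698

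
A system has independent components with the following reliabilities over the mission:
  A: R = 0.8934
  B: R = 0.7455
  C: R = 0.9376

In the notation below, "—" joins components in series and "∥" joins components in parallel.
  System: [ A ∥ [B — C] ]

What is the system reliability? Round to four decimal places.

Series (B and C): 0.745500 × 0.937600 = 0.698981
Parallel (A and [0.698981]): 1 − (1 − 0.893400)(1 − 0.698981) = 0.9679

0.9679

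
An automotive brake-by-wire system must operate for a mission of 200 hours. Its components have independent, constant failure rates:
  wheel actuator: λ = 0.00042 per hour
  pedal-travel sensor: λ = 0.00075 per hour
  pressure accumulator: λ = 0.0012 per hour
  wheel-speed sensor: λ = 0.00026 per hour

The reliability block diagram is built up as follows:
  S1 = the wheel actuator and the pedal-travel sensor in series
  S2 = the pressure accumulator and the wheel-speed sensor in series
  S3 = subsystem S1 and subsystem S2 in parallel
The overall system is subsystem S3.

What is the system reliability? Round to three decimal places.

0.947

R(wheel actuator) = exp(−0.00042 × 200) = 0.91943
R(pedal-travel sensor) = exp(−0.00075 × 200) = 0.86071
R(pressure accumulator) = exp(−0.0012 × 200) = 0.78663
R(wheel-speed sensor) = exp(−0.00026 × 200) = 0.94933
Series (wheel actuator and pedal-travel sensor): 0.91943 × 0.86071 = 0.79136
Series (pressure accumulator and wheel-speed sensor): 0.78663 × 0.94933 = 0.74677
Parallel ([0.79136] and [0.74677]): 1 − (1 − 0.79136)(1 − 0.74677) = 0.947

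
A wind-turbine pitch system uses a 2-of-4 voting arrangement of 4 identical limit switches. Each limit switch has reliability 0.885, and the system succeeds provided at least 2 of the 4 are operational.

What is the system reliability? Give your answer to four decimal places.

R = Σ_{i=2}^{4} C(4,i) p^i (1−p)^{4−i} with p = 0.885
C(4,2)·0.885^2·0.115^2 = 0.062149
C(4,3)·0.885^3·0.115^1 = 0.318851
C(4,4)·0.885^4·0.115^0 = 0.613441
Sum = 0.9944

0.9944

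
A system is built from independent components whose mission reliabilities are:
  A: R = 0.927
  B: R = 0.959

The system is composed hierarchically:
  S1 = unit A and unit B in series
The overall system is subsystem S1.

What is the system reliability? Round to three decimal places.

0.889

Series (A and B): 0.92700 × 0.95900 = 0.889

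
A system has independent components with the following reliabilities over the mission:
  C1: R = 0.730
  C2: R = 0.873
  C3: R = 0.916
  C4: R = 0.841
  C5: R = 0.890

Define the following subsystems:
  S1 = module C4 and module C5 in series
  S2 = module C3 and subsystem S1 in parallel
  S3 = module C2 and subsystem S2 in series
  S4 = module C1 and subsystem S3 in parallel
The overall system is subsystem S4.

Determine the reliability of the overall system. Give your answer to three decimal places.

0.961

Series (C4 and C5): 0.84100 × 0.89000 = 0.74849
Parallel (C3 and [0.74849]): 1 − (1 − 0.91600)(1 − 0.74849) = 0.97887
Series (C2 and [0.97887]): 0.87300 × 0.97887 = 0.85455
Parallel (C1 and [0.85455]): 1 − (1 − 0.73000)(1 − 0.85455) = 0.961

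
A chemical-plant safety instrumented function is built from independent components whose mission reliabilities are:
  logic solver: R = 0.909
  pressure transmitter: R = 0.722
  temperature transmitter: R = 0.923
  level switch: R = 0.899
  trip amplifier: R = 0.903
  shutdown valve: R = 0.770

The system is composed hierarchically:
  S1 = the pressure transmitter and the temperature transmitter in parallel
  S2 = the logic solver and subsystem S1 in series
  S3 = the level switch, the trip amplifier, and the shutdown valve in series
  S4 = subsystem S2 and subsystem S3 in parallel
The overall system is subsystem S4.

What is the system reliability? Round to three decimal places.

0.959

Parallel (pressure transmitter and temperature transmitter): 1 − (1 − 0.72200)(1 − 0.92300) = 0.97859
Series (logic solver and [0.97859]): 0.90900 × 0.97859 = 0.88954
Series (level switch, trip amplifier, and shutdown valve): 0.89900 × 0.90300 × 0.77000 = 0.62508
Parallel ([0.88954] and [0.62508]): 1 − (1 − 0.88954)(1 − 0.62508) = 0.959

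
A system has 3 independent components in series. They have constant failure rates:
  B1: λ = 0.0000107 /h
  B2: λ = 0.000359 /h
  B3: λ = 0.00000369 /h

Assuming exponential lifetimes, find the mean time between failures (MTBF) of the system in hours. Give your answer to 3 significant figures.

2680

Series of exponential components: λ_sys = Σ λ_i
λ_sys = 0.0000107 + 0.000359 + 0.00000369 = 3.7339e-04 /h
MTBF = 1 / λ_sys = 2680 h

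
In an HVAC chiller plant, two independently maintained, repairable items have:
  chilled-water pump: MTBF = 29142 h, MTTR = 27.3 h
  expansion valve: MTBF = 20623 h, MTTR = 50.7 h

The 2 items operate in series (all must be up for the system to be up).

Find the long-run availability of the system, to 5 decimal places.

A(chilled-water pump) = MTBF/(MTBF+MTTR) = 29142/(29142+27.3) = 0.999064
A(expansion valve) = MTBF/(MTBF+MTTR) = 20623/(20623+50.7) = 0.997548
Series availability: 0.999064 × 0.997548 = 0.99661

0.99661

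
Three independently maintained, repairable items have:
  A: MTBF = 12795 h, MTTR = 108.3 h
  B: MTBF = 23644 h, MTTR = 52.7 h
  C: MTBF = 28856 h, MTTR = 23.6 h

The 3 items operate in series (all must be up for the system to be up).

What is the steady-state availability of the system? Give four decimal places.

A(A) = MTBF/(MTBF+MTTR) = 12795/(12795+108.3) = 0.991607
A(B) = MTBF/(MTBF+MTTR) = 23644/(23644+52.7) = 0.997776
A(C) = MTBF/(MTBF+MTTR) = 28856/(28856+23.6) = 0.999183
Series availability: 0.991607 × 0.997776 × 0.999183 = 0.9886

0.9886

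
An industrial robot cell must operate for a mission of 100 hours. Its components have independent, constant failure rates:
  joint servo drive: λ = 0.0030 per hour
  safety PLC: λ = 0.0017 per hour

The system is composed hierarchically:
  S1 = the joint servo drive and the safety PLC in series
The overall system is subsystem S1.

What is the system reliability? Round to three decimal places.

R(joint servo drive) = exp(−0.0030 × 100) = 0.74082
R(safety PLC) = exp(−0.0017 × 100) = 0.84366
Series (joint servo drive and safety PLC): 0.74082 × 0.84366 = 0.625

0.625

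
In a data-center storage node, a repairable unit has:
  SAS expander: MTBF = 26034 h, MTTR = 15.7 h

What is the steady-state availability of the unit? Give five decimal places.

A(SAS expander) = MTBF/(MTBF+MTTR) = 26034/(26034+15.7) = 0.99940

0.99940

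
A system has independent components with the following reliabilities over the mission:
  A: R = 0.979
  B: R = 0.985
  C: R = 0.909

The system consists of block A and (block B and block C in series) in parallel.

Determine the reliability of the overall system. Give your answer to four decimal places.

0.9978

Series (B and C): 0.985000 × 0.909000 = 0.895365
Parallel (A and [0.895365]): 1 − (1 − 0.979000)(1 − 0.895365) = 0.9978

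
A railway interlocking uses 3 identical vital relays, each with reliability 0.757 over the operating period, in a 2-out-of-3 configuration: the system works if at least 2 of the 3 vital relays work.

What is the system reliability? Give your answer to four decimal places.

0.8516

R = Σ_{i=2}^{3} C(3,i) p^i (1−p)^{3−i} with p = 0.757
C(3,2)·0.757^2·0.243^1 = 0.417753
C(3,3)·0.757^3·0.243^0 = 0.433798
Sum = 0.8516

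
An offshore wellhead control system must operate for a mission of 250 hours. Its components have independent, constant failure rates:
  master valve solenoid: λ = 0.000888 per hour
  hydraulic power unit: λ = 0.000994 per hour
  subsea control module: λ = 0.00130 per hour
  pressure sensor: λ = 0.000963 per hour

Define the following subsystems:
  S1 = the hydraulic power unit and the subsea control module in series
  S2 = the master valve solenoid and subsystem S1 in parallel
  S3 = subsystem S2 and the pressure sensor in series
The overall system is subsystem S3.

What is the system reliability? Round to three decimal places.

0.718

R(master valve solenoid) = exp(−0.000888 × 250) = 0.80092
R(hydraulic power unit) = exp(−0.000994 × 250) = 0.77997
R(subsea control module) = exp(−0.00130 × 250) = 0.72253
R(pressure sensor) = exp(−0.000963 × 250) = 0.78604
Series (hydraulic power unit and subsea control module): 0.77997 × 0.72253 = 0.56355
Parallel (master valve solenoid and [0.56355]): 1 − (1 − 0.80092)(1 − 0.56355) = 0.91311
Series ([0.91311] and pressure sensor): 0.91311 × 0.78604 = 0.718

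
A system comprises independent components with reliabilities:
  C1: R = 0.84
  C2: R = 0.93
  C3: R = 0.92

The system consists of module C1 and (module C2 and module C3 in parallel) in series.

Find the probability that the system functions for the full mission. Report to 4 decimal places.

Parallel (C2 and C3): 1 − (1 − 0.930000)(1 − 0.920000) = 0.994400
Series (C1 and [0.994400]): 0.840000 × 0.994400 = 0.8353

0.8353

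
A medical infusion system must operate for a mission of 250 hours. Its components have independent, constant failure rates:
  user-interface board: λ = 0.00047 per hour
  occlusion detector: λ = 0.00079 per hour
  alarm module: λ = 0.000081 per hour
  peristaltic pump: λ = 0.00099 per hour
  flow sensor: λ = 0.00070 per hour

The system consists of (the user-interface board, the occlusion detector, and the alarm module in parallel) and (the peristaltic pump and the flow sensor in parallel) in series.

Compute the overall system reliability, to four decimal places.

R(user-interface board) = exp(−0.00047 × 250) = 0.889141
R(occlusion detector) = exp(−0.00079 × 250) = 0.820780
R(alarm module) = exp(−0.000081 × 250) = 0.979954
R(peristaltic pump) = exp(−0.00099 × 250) = 0.780750
R(flow sensor) = exp(−0.00070 × 250) = 0.839457
Parallel (user-interface board, occlusion detector, and alarm module): 1 − (1 − 0.889141)(1 − 0.820780)(1 − 0.979954) = 0.999602
Parallel (peristaltic pump and flow sensor): 1 − (1 − 0.780750)(1 − 0.839457) = 0.964801
Series ([0.999602] and [0.964801]): 0.999602 × 0.964801 = 0.9644

0.9644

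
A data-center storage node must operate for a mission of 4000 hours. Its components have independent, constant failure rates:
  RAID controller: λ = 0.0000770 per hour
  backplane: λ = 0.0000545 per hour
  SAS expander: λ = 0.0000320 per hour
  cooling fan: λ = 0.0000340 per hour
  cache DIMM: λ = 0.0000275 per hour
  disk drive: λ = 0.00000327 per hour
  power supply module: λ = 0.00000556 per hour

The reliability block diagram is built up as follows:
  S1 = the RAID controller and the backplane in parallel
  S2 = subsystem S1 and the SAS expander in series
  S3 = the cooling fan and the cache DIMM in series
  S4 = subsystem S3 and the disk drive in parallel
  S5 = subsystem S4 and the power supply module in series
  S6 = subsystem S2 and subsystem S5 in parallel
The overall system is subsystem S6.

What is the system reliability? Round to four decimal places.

R(RAID controller) = exp(−0.0000770 × 4000) = 0.734915
R(backplane) = exp(−0.0000545 × 4000) = 0.804125
R(SAS expander) = exp(−0.0000320 × 4000) = 0.879853
R(cooling fan) = exp(−0.0000340 × 4000) = 0.872843
R(cache DIMM) = exp(−0.0000275 × 4000) = 0.895834
R(disk drive) = exp(−0.00000327 × 4000) = 0.987005
R(power supply module) = exp(−0.00000556 × 4000) = 0.978005
Parallel (RAID controller and backplane): 1 − (1 − 0.734915)(1 − 0.804125) = 0.948076
Series ([0.948076] and SAS expander): 0.948076 × 0.879853 = 0.834168
Series (cooling fan and cache DIMM): 0.872843 × 0.895834 = 0.781922
Parallel ([0.781922] and disk drive): 1 − (1 − 0.781922)(1 − 0.987005) = 0.997166
Series ([0.997166] and power supply module): 0.997166 × 0.978005 = 0.975233
Parallel ([0.834168] and [0.975233]): 1 − (1 − 0.834168)(1 − 0.975233) = 0.9959

0.9959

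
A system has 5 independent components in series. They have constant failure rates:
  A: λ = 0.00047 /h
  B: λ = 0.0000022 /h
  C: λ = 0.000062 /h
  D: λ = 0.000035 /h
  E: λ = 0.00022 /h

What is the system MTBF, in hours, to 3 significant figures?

1270

Series of exponential components: λ_sys = Σ λ_i
λ_sys = 0.00047 + 0.0000022 + 0.000062 + 0.000035 + 0.00022 = 7.8920e-04 /h
MTBF = 1 / λ_sys = 1270 h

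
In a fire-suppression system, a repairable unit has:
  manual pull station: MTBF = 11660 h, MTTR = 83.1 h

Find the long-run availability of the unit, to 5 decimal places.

A(manual pull station) = MTBF/(MTBF+MTTR) = 11660/(11660+83.1) = 0.99292

0.99292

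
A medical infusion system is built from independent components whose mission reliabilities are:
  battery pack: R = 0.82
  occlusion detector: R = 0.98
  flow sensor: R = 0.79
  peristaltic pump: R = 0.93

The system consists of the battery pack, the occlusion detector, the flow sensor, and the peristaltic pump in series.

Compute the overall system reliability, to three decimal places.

Series (battery pack, occlusion detector, flow sensor, and peristaltic pump): 0.82000 × 0.98000 × 0.79000 × 0.93000 = 0.590

0.590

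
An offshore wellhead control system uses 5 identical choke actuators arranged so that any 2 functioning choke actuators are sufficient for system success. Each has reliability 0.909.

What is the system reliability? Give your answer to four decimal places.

R = Σ_{i=2}^{5} C(5,i) p^i (1−p)^{5−i} with p = 0.909
C(5,2)·0.909^2·0.091^3 = 0.006227
C(5,3)·0.909^3·0.091^2 = 0.062198
C(5,4)·0.909^4·0.091^1 = 0.310647
C(5,5)·0.909^5·0.091^0 = 0.620611
Sum = 0.9997

0.9997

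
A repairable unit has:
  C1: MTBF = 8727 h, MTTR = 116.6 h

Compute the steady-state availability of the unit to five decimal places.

A(C1) = MTBF/(MTBF+MTTR) = 8727/(8727+116.6) = 0.98682

0.98682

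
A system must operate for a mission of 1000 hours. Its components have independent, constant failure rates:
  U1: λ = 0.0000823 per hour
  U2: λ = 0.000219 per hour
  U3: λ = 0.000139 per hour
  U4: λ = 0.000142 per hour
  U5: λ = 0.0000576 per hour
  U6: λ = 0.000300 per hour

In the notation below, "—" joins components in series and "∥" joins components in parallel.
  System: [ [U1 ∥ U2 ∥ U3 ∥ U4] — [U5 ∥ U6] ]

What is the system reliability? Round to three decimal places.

0.985

R(U1) = exp(−0.0000823 × 1000) = 0.92100
R(U2) = exp(−0.000219 × 1000) = 0.80332
R(U3) = exp(−0.000139 × 1000) = 0.87023
R(U4) = exp(−0.000142 × 1000) = 0.86762
R(U5) = exp(−0.0000576 × 1000) = 0.94403
R(U6) = exp(−0.000300 × 1000) = 0.74082
Parallel (U1, U2, U3, and U4): 1 − (1 − 0.92100)(1 − 0.80332)(1 − 0.87023)(1 − 0.86762) = 0.99973
Parallel (U5 and U6): 1 − (1 − 0.94403)(1 − 0.74082) = 0.98549
Series ([0.99973] and [0.98549]): 0.99973 × 0.98549 = 0.985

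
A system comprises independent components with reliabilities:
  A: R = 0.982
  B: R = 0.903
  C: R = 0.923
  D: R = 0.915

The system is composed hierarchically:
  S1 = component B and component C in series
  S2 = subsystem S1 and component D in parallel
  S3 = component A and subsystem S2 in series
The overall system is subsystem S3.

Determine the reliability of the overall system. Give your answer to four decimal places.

Series (B and C): 0.903000 × 0.923000 = 0.833469
Parallel ([0.833469] and D): 1 − (1 − 0.833469)(1 − 0.915000) = 0.985845
Series (A and [0.985845]): 0.982000 × 0.985845 = 0.9681

0.9681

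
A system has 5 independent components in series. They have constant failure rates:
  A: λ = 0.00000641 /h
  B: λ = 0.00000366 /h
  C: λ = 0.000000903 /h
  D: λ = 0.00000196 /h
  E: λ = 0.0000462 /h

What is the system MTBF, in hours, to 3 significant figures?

16900

Series of exponential components: λ_sys = Σ λ_i
λ_sys = 0.00000641 + 0.00000366 + 0.000000903 + 0.00000196 + 0.0000462 = 5.9133e-05 /h
MTBF = 1 / λ_sys = 16900 h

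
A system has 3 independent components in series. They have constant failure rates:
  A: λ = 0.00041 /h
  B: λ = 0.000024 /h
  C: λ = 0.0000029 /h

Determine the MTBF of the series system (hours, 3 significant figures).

Series of exponential components: λ_sys = Σ λ_i
λ_sys = 0.00041 + 0.000024 + 0.0000029 = 4.3690e-04 /h
MTBF = 1 / λ_sys = 2290 h

2290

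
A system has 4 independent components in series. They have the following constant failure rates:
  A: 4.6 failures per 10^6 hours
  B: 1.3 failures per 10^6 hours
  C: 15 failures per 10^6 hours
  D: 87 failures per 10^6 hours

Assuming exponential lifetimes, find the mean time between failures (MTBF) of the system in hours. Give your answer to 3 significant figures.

9270

Series of exponential components: λ_sys = Σ λ_i
λ_sys = 0.0000046 + 0.0000013 + 0.000015 + 0.000087 = 1.0790e-04 /h
MTBF = 1 / λ_sys = 9270 h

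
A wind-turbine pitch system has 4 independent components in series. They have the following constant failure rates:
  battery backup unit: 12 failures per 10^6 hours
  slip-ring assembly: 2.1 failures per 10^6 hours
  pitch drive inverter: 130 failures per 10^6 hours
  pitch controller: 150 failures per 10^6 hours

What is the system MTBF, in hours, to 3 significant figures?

Series of exponential components: λ_sys = Σ λ_i
λ_sys = 0.000012 + 0.0000021 + 0.00013 + 0.00015 = 2.9410e-04 /h
MTBF = 1 / λ_sys = 3400 h

3400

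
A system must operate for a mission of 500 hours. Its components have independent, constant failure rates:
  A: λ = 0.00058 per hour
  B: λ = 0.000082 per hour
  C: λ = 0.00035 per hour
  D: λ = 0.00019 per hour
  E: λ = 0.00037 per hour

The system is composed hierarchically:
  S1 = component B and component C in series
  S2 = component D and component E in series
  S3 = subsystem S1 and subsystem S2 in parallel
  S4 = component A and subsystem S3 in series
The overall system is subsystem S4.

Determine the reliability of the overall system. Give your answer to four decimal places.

R(A) = exp(−0.00058 × 500) = 0.748264
R(B) = exp(−0.000082 × 500) = 0.959829
R(C) = exp(−0.00035 × 500) = 0.839457
R(D) = exp(−0.00019 × 500) = 0.909373
R(E) = exp(−0.00037 × 500) = 0.831104
Series (B and C): 0.959829 × 0.839457 = 0.805735
Series (D and E): 0.909373 × 0.831104 = 0.755784
Parallel ([0.805735] and [0.755784]): 1 − (1 − 0.805735)(1 − 0.755784) = 0.952557
Series (A and [0.952557]): 0.748264 × 0.952557 = 0.7128

0.7128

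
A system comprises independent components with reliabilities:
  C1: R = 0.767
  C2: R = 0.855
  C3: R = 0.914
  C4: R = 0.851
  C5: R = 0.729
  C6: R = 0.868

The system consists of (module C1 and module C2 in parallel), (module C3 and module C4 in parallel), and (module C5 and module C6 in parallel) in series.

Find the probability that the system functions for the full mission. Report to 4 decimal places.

0.9197

Parallel (C1 and C2): 1 − (1 − 0.767000)(1 − 0.855000) = 0.966215
Parallel (C3 and C4): 1 − (1 − 0.914000)(1 − 0.851000) = 0.987186
Parallel (C5 and C6): 1 − (1 − 0.729000)(1 − 0.868000) = 0.964228
Series ([0.966215], [0.987186], and [0.964228]): 0.966215 × 0.987186 × 0.964228 = 0.9197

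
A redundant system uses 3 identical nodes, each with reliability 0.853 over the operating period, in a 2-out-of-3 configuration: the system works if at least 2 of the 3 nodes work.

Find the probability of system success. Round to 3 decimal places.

0.942

R = Σ_{i=2}^{3} C(3,i) p^i (1−p)^{3−i} with p = 0.853
C(3,2)·0.853^2·0.147^1 = 0.32088
C(3,3)·0.853^3·0.147^0 = 0.62065
Sum = 0.942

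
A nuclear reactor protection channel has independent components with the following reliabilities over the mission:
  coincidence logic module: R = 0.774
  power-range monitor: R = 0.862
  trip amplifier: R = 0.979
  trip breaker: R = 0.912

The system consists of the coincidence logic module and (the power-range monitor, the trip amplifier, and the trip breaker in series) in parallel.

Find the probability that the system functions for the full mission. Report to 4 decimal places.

Series (power-range monitor, trip amplifier, and trip breaker): 0.862000 × 0.979000 × 0.912000 = 0.769635
Parallel (coincidence logic module and [0.769635]): 1 − (1 − 0.774000)(1 − 0.769635) = 0.9479

0.9479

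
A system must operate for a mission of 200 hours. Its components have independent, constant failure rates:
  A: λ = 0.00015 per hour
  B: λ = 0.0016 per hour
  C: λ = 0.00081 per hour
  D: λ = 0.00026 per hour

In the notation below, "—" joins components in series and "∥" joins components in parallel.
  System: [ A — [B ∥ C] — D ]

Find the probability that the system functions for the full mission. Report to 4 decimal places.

R(A) = exp(−0.00015 × 200) = 0.970446
R(B) = exp(−0.0016 × 200) = 0.726149
R(C) = exp(−0.00081 × 200) = 0.850441
R(D) = exp(−0.00026 × 200) = 0.949329
Parallel (B and C): 1 − (1 − 0.726149)(1 − 0.850441) = 0.959043
Series (A, [0.959043], and D): 0.970446 × 0.959043 × 0.949329 = 0.8835

0.8835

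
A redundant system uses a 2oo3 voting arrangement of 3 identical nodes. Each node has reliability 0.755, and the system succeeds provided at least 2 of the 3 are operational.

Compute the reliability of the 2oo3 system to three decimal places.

R = Σ_{i=2}^{3} C(3,i) p^i (1−p)^{3−i} with p = 0.755
C(3,2)·0.755^2·0.245^1 = 0.41897
C(3,3)·0.755^3·0.245^0 = 0.43037
Sum = 0.849

0.849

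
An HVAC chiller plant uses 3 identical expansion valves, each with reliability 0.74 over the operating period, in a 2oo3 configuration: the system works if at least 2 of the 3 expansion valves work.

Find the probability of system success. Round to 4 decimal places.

R = Σ_{i=2}^{3} C(3,i) p^i (1−p)^{3−i} with p = 0.74
C(3,2)·0.74^2·0.26^1 = 0.427128
C(3,3)·0.74^3·0.26^0 = 0.405224
Sum = 0.8324

0.8324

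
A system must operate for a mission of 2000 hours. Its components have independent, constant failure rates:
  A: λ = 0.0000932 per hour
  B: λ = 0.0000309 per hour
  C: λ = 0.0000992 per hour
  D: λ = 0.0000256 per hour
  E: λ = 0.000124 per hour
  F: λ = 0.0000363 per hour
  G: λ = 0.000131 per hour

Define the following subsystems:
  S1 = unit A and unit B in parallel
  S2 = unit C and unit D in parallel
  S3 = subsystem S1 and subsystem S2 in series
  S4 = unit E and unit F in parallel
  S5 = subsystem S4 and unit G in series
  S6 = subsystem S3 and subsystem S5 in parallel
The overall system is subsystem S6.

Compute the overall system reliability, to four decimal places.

R(A) = exp(−0.0000932 × 2000) = 0.829942
R(B) = exp(−0.0000309 × 2000) = 0.940071
R(C) = exp(−0.0000992 × 2000) = 0.820042
R(D) = exp(−0.0000256 × 2000) = 0.950089
R(E) = exp(−0.000124 × 2000) = 0.780360
R(F) = exp(−0.0000363 × 2000) = 0.929973
R(G) = exp(−0.000131 × 2000) = 0.769511
Parallel (A and B): 1 − (1 − 0.829942)(1 − 0.940071) = 0.989809
Parallel (C and D): 1 − (1 − 0.820042)(1 − 0.950089) = 0.991018
Series ([0.989809] and [0.991018]): 0.989809 × 0.991018 = 0.980919
Parallel (E and F): 1 − (1 − 0.780360)(1 − 0.929973) = 0.984619
Series ([0.984619] and G): 0.984619 × 0.769511 = 0.757675
Parallel ([0.980919] and [0.757675]): 1 − (1 − 0.980919)(1 − 0.757675) = 0.9954

0.9954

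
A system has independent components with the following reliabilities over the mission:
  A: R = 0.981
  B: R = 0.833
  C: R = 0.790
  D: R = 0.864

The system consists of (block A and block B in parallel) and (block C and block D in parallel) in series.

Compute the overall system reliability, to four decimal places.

0.9684

Parallel (A and B): 1 − (1 − 0.981000)(1 − 0.833000) = 0.996827
Parallel (C and D): 1 − (1 − 0.790000)(1 − 0.864000) = 0.971440
Series ([0.996827] and [0.971440]): 0.996827 × 0.971440 = 0.9684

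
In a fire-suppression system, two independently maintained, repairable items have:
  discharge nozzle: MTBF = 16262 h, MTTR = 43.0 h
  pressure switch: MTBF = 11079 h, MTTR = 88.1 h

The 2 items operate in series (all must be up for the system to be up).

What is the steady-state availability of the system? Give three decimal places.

0.989

A(discharge nozzle) = MTBF/(MTBF+MTTR) = 16262/(16262+43.0) = 0.997363
A(pressure switch) = MTBF/(MTBF+MTTR) = 11079/(11079+88.1) = 0.992111
Series availability: 0.997363 × 0.992111 = 0.989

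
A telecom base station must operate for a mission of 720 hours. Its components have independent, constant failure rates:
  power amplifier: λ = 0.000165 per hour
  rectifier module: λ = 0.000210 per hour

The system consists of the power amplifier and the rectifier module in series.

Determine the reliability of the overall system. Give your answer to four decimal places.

0.7634

R(power amplifier) = exp(−0.000165 × 720) = 0.887985
R(rectifier module) = exp(−0.000210 × 720) = 0.859676
Series (power amplifier and rectifier module): 0.887985 × 0.859676 = 0.7634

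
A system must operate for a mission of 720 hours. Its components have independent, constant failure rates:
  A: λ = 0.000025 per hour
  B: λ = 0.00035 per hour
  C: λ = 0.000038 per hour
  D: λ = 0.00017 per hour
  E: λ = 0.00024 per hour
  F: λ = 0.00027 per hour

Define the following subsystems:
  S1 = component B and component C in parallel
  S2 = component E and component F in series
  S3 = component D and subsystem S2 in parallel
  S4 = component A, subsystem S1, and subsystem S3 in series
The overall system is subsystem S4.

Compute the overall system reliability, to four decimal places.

R(A) = exp(−0.000025 × 720) = 0.982161
R(B) = exp(−0.00035 × 720) = 0.777245
R(C) = exp(−0.000038 × 720) = 0.973011
R(D) = exp(−0.00017 × 720) = 0.884794
R(E) = exp(−0.00024 × 720) = 0.841306
R(F) = exp(−0.00027 × 720) = 0.823329
Parallel (B and C): 1 − (1 − 0.777245)(1 − 0.973011) = 0.993988
Series (E and F): 0.841306 × 0.823329 = 0.692672
Parallel (D and [0.692672]): 1 − (1 − 0.884794)(1 − 0.692672) = 0.964594
Series (A, [0.993988], and [0.964594]): 0.982161 × 0.993988 × 0.964594 = 0.9417

0.9417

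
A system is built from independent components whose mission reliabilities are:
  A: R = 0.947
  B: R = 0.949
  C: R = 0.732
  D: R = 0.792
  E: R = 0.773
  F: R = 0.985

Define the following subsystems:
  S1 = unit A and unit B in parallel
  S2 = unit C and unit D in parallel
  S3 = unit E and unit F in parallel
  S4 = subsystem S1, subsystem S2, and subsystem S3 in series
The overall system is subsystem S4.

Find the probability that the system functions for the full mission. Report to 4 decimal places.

0.9385

Parallel (A and B): 1 − (1 − 0.947000)(1 − 0.949000) = 0.997297
Parallel (C and D): 1 − (1 − 0.732000)(1 − 0.792000) = 0.944256
Parallel (E and F): 1 − (1 − 0.773000)(1 − 0.985000) = 0.996595
Series ([0.997297], [0.944256], and [0.996595]): 0.997297 × 0.944256 × 0.996595 = 0.9385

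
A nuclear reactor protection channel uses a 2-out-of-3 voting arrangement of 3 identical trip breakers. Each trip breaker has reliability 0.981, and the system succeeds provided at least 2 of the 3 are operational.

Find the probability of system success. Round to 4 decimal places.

0.9989

R = Σ_{i=2}^{3} C(3,i) p^i (1−p)^{3−i} with p = 0.981
C(3,2)·0.981^2·0.019^1 = 0.054855
C(3,3)·0.981^3·0.019^0 = 0.944076
Sum = 0.9989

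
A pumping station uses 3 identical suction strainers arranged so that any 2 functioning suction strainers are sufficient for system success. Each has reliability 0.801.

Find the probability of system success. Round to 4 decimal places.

0.8970

R = Σ_{i=2}^{3} C(3,i) p^i (1−p)^{3−i} with p = 0.801
C(3,2)·0.801^2·0.199^1 = 0.383036
C(3,3)·0.801^3·0.199^0 = 0.513922
Sum = 0.8970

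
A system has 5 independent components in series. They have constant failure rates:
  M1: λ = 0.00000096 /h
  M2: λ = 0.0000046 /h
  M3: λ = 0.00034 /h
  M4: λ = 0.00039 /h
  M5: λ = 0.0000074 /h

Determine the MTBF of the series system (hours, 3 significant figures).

1350

Series of exponential components: λ_sys = Σ λ_i
λ_sys = 0.00000096 + 0.0000046 + 0.00034 + 0.00039 + 0.0000074 = 7.4296e-04 /h
MTBF = 1 / λ_sys = 1350 h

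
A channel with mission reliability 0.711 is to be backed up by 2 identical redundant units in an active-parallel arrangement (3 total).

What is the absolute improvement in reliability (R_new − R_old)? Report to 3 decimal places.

0.265

R_before = 0.711
R_after = 1 − (1 − 0.711)^3 = 0.976
ΔR = 0.976 − 0.711 = 0.265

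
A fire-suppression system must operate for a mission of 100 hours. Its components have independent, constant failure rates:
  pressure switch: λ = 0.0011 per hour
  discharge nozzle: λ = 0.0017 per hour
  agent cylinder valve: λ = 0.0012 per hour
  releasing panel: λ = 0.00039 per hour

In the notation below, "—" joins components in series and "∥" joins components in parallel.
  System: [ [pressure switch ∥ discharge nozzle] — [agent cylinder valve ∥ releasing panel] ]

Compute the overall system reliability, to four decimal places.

R(pressure switch) = exp(−0.0011 × 100) = 0.895834
R(discharge nozzle) = exp(−0.0017 × 100) = 0.843665
R(agent cylinder valve) = exp(−0.0012 × 100) = 0.886920
R(releasing panel) = exp(−0.00039 × 100) = 0.961751
Parallel (pressure switch and discharge nozzle): 1 − (1 − 0.895834)(1 − 0.843665) = 0.983715
Parallel (agent cylinder valve and releasing panel): 1 − (1 − 0.886920)(1 − 0.961751) = 0.995675
Series ([0.983715] and [0.995675]): 0.983715 × 0.995675 = 0.9795

0.9795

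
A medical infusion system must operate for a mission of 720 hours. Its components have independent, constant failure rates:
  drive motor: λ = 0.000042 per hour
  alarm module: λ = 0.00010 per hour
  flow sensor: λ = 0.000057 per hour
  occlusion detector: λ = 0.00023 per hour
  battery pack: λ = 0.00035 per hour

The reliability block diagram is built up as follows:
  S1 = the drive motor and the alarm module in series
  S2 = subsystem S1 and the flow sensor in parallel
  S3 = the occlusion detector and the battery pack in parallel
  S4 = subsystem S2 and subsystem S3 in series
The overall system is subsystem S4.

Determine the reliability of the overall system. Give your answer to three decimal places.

0.962

R(drive motor) = exp(−0.000042 × 720) = 0.97021
R(alarm module) = exp(−0.00010 × 720) = 0.93053
R(flow sensor) = exp(−0.000057 × 720) = 0.95979
R(occlusion detector) = exp(−0.00023 × 720) = 0.84739
R(battery pack) = exp(−0.00035 × 720) = 0.77724
Series (drive motor and alarm module): 0.97021 × 0.93053 = 0.90281
Parallel ([0.90281] and flow sensor): 1 − (1 − 0.90281)(1 − 0.95979) = 0.99609
Parallel (occlusion detector and battery pack): 1 − (1 − 0.84739)(1 − 0.77724) = 0.96600
Series ([0.99609] and [0.96600]): 0.99609 × 0.96600 = 0.962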